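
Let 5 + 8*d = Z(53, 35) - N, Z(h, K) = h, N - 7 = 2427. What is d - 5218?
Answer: -22065/4 ≈ -5516.3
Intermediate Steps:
N = 2434 (N = 7 + 2427 = 2434)
d = -1193/4 (d = -5/8 + (53 - 1*2434)/8 = -5/8 + (53 - 2434)/8 = -5/8 + (⅛)*(-2381) = -5/8 - 2381/8 = -1193/4 ≈ -298.25)
d - 5218 = -1193/4 - 5218 = -22065/4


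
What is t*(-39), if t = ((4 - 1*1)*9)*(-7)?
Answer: 7371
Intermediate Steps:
t = -189 (t = ((4 - 1)*9)*(-7) = (3*9)*(-7) = 27*(-7) = -189)
t*(-39) = -189*(-39) = 7371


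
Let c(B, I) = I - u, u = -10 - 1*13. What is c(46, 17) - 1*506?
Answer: -466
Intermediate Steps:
u = -23 (u = -10 - 13 = -23)
c(B, I) = 23 + I (c(B, I) = I - 1*(-23) = I + 23 = 23 + I)
c(46, 17) - 1*506 = (23 + 17) - 1*506 = 40 - 506 = -466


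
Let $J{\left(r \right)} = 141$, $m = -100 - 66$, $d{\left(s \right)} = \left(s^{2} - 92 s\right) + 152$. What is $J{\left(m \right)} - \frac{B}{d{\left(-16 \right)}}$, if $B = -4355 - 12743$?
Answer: $\frac{141089}{940} \approx 150.09$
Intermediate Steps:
$d{\left(s \right)} = 152 + s^{2} - 92 s$
$B = -17098$ ($B = -4355 - 12743 = -17098$)
$m = -166$
$J{\left(m \right)} - \frac{B}{d{\left(-16 \right)}} = 141 - - \frac{17098}{152 + \left(-16\right)^{2} - -1472} = 141 - - \frac{17098}{152 + 256 + 1472} = 141 - - \frac{17098}{1880} = 141 - \left(-17098\right) \frac{1}{1880} = 141 - - \frac{8549}{940} = 141 + \frac{8549}{940} = \frac{141089}{940}$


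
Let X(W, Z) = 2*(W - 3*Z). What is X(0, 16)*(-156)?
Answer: 14976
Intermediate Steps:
X(W, Z) = -6*Z + 2*W
X(0, 16)*(-156) = (-6*16 + 2*0)*(-156) = (-96 + 0)*(-156) = -96*(-156) = 14976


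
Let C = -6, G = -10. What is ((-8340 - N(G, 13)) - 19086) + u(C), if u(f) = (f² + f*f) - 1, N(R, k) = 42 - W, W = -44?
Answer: -27441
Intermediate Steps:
N(R, k) = 86 (N(R, k) = 42 - 1*(-44) = 42 + 44 = 86)
u(f) = -1 + 2*f² (u(f) = (f² + f²) - 1 = 2*f² - 1 = -1 + 2*f²)
((-8340 - N(G, 13)) - 19086) + u(C) = ((-8340 - 1*86) - 19086) + (-1 + 2*(-6)²) = ((-8340 - 86) - 19086) + (-1 + 2*36) = (-8426 - 19086) + (-1 + 72) = -27512 + 71 = -27441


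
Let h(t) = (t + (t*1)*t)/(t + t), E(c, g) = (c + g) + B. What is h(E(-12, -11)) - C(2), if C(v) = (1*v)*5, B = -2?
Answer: -22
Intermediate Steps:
E(c, g) = -2 + c + g (E(c, g) = (c + g) - 2 = -2 + c + g)
C(v) = 5*v (C(v) = v*5 = 5*v)
h(t) = (t + t²)/(2*t) (h(t) = (t + t*t)/((2*t)) = (t + t²)*(1/(2*t)) = (t + t²)/(2*t))
h(E(-12, -11)) - C(2) = (½ + (-2 - 12 - 11)/2) - 5*2 = (½ + (½)*(-25)) - 1*10 = (½ - 25/2) - 10 = -12 - 10 = -22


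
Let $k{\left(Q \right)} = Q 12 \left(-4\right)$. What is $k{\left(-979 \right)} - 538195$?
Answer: $-491203$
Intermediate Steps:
$k{\left(Q \right)} = - 48 Q$ ($k{\left(Q \right)} = 12 Q \left(-4\right) = - 48 Q$)
$k{\left(-979 \right)} - 538195 = \left(-48\right) \left(-979\right) - 538195 = 46992 - 538195 = -491203$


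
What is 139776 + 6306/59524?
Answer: 4160016465/29762 ≈ 1.3978e+5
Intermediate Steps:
139776 + 6306/59524 = 139776 + 6306*(1/59524) = 139776 + 3153/29762 = 4160016465/29762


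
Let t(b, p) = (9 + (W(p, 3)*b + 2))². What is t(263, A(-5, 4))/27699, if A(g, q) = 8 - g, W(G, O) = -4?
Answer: 361227/9233 ≈ 39.123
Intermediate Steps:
t(b, p) = (11 - 4*b)² (t(b, p) = (9 + (-4*b + 2))² = (9 + (2 - 4*b))² = (11 - 4*b)²)
t(263, A(-5, 4))/27699 = (11 - 4*263)²/27699 = (11 - 1052)²*(1/27699) = (-1041)²*(1/27699) = 1083681*(1/27699) = 361227/9233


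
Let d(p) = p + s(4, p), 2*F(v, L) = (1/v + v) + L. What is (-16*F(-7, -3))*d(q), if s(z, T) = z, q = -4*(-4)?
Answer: 11360/7 ≈ 1622.9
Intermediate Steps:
q = 16
F(v, L) = L/2 + v/2 + 1/(2*v) (F(v, L) = ((1/v + v) + L)/2 = ((v + 1/v) + L)/2 = (L + v + 1/v)/2 = L/2 + v/2 + 1/(2*v))
d(p) = 4 + p (d(p) = p + 4 = 4 + p)
(-16*F(-7, -3))*d(q) = (-8*(1 - 7*(-3 - 7))/(-7))*(4 + 16) = -8*(-1)*(1 - 7*(-10))/7*20 = -8*(-1)*(1 + 70)/7*20 = -8*(-1)*71/7*20 = -16*(-71/14)*20 = (568/7)*20 = 11360/7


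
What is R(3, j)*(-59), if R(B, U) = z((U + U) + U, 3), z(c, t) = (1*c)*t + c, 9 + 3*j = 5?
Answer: 944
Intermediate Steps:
j = -4/3 (j = -3 + (⅓)*5 = -3 + 5/3 = -4/3 ≈ -1.3333)
z(c, t) = c + c*t (z(c, t) = c*t + c = c + c*t)
R(B, U) = 12*U (R(B, U) = ((U + U) + U)*(1 + 3) = (2*U + U)*4 = (3*U)*4 = 12*U)
R(3, j)*(-59) = (12*(-4/3))*(-59) = -16*(-59) = 944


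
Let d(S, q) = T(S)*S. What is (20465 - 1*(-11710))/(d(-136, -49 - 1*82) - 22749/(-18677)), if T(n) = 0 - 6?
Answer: 66770275/1695909 ≈ 39.371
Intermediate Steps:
T(n) = -6
d(S, q) = -6*S
(20465 - 1*(-11710))/(d(-136, -49 - 1*82) - 22749/(-18677)) = (20465 - 1*(-11710))/(-6*(-136) - 22749/(-18677)) = (20465 + 11710)/(816 - 22749*(-1/18677)) = 32175/(816 + 22749/18677) = 32175/(15263181/18677) = 32175*(18677/15263181) = 66770275/1695909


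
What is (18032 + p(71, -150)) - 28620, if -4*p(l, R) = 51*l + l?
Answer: -11511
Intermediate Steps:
p(l, R) = -13*l (p(l, R) = -(51*l + l)/4 = -13*l)
(18032 + p(71, -150)) - 28620 = (18032 - 13*71) - 28620 = (18032 - 923) - 28620 = 17109 - 28620 = -11511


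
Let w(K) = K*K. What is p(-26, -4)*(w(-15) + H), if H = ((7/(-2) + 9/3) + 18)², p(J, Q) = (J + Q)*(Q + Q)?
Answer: 127500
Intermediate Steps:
p(J, Q) = 2*Q*(J + Q) (p(J, Q) = (J + Q)*(2*Q) = 2*Q*(J + Q))
w(K) = K²
H = 1225/4 (H = ((7*(-½) + 9*(⅓)) + 18)² = ((-7/2 + 3) + 18)² = (-½ + 18)² = (35/2)² = 1225/4 ≈ 306.25)
p(-26, -4)*(w(-15) + H) = (2*(-4)*(-26 - 4))*((-15)² + 1225/4) = (2*(-4)*(-30))*(225 + 1225/4) = 240*(2125/4) = 127500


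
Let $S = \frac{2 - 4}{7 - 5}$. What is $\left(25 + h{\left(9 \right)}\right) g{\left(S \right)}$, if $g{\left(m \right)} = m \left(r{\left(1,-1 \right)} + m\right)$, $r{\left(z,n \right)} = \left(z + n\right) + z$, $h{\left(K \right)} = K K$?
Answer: $0$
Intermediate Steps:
$h{\left(K \right)} = K^{2}$
$r{\left(z,n \right)} = n + 2 z$ ($r{\left(z,n \right)} = \left(n + z\right) + z = n + 2 z$)
$S = -1$ ($S = - \frac{2}{2} = \left(-2\right) \frac{1}{2} = -1$)
$g{\left(m \right)} = m \left(1 + m\right)$ ($g{\left(m \right)} = m \left(\left(-1 + 2 \cdot 1\right) + m\right) = m \left(\left(-1 + 2\right) + m\right) = m \left(1 + m\right)$)
$\left(25 + h{\left(9 \right)}\right) g{\left(S \right)} = \left(25 + 9^{2}\right) \left(- (1 - 1)\right) = \left(25 + 81\right) \left(\left(-1\right) 0\right) = 106 \cdot 0 = 0$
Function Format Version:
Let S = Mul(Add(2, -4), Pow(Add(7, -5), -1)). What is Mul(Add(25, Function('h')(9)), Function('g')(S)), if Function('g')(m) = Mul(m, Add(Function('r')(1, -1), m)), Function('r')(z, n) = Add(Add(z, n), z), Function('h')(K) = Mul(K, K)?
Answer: 0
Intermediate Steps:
Function('h')(K) = Pow(K, 2)
Function('r')(z, n) = Add(n, Mul(2, z)) (Function('r')(z, n) = Add(Add(n, z), z) = Add(n, Mul(2, z)))
S = -1 (S = Mul(-2, Pow(2, -1)) = Mul(-2, Rational(1, 2)) = -1)
Function('g')(m) = Mul(m, Add(1, m)) (Function('g')(m) = Mul(m, Add(Add(-1, Mul(2, 1)), m)) = Mul(m, Add(Add(-1, 2), m)) = Mul(m, Add(1, m)))
Mul(Add(25, Function('h')(9)), Function('g')(S)) = Mul(Add(25, Pow(9, 2)), Mul(-1, Add(1, -1))) = Mul(Add(25, 81), Mul(-1, 0)) = Mul(106, 0) = 0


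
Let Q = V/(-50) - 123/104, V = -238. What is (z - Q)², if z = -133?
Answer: 126096720201/6760000 ≈ 18653.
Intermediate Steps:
Q = 9301/2600 (Q = -238/(-50) - 123/104 = -238*(-1/50) - 123*1/104 = 119/25 - 123/104 = 9301/2600 ≈ 3.5773)
(z - Q)² = (-133 - 1*9301/2600)² = (-133 - 9301/2600)² = (-355101/2600)² = 126096720201/6760000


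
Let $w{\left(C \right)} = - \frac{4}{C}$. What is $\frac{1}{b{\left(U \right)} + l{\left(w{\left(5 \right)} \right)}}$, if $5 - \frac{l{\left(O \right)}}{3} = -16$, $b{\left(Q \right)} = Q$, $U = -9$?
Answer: $\frac{1}{54} \approx 0.018519$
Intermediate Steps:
$l{\left(O \right)} = 63$ ($l{\left(O \right)} = 15 - -48 = 15 + 48 = 63$)
$\frac{1}{b{\left(U \right)} + l{\left(w{\left(5 \right)} \right)}} = \frac{1}{-9 + 63} = \frac{1}{54}$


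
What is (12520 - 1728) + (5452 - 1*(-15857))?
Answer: 32101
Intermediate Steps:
(12520 - 1728) + (5452 - 1*(-15857)) = 10792 + (5452 + 15857) = 10792 + 21309 = 32101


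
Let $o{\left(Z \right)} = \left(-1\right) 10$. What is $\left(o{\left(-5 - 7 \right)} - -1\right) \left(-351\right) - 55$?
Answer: $3104$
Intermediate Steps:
$o{\left(Z \right)} = -10$
$\left(o{\left(-5 - 7 \right)} - -1\right) \left(-351\right) - 55 = \left(-10 - -1\right) \left(-351\right) - 55 = \left(-10 + 1\right) \left(-351\right) - 55 = \left(-9\right) \left(-351\right) - 55 = 3159 - 55 = 3104$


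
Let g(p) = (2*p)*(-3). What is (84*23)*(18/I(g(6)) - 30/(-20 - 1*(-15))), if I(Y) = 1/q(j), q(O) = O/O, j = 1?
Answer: 46368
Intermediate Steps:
g(p) = -6*p
q(O) = 1
I(Y) = 1 (I(Y) = 1/1 = 1)
(84*23)*(18/I(g(6)) - 30/(-20 - 1*(-15))) = (84*23)*(18/1 - 30/(-20 - 1*(-15))) = 1932*(18*1 - 30/(-20 + 15)) = 1932*(18 - 30/(-5)) = 1932*(18 - 30*(-⅕)) = 1932*(18 + 6) = 1932*24 = 46368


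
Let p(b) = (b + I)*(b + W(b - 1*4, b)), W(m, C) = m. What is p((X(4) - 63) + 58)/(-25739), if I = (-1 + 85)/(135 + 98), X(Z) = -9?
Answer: -14528/856741 ≈ -0.016957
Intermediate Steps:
I = 84/233 ≈ 0.36052
p(b) = (-4 + 2*b)*(84/233 + b) (p(b) = (b + 84/233)*(b + (b - 1*4)) = (84/233 + b)*(b + (b - 4)) = (84/233 + b)*(b + (-4 + b)) = (84/233 + b)*(-4 + 2*b) = (-4 + 2*b)*(84/233 + b))
p((X(4) - 63) + 58)/(-25739) = (-336/233 + 2*((-9 - 63) + 58)² - 764*((-9 - 63) + 58)/233)/(-25739) = (-336/233 + 2*(-72 + 58)² - 764*(-72 + 58)/233)*(-1/25739) = (-336/233 + 2*(-14)² - 764/233*(-14))*(-1/25739) = (-336/233 + 2*196 + 10696/233)*(-1/25739) = (-336/233 + 392 + 10696/233)*(-1/25739) = (101696/233)*(-1/25739) = -14528/856741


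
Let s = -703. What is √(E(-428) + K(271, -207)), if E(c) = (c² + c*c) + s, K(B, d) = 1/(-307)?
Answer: √34463560278/307 ≈ 604.70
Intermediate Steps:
K(B, d) = -1/307
E(c) = -703 + 2*c² (E(c) = (c² + c*c) - 703 = (c² + c²) - 703 = 2*c² - 703 = -703 + 2*c²)
√(E(-428) + K(271, -207)) = √((-703 + 2*(-428)²) - 1/307) = √((-703 + 2*183184) - 1/307) = √((-703 + 366368) - 1/307) = √(365665 - 1/307) = √(112259154/307) = √34463560278/307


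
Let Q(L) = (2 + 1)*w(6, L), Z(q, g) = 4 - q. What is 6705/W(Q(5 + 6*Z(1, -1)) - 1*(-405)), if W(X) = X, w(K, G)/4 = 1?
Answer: 2235/139 ≈ 16.079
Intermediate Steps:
w(K, G) = 4 (w(K, G) = 4*1 = 4)
Q(L) = 12 (Q(L) = (2 + 1)*4 = 3*4 = 12)
6705/W(Q(5 + 6*Z(1, -1)) - 1*(-405)) = 6705/(12 - 1*(-405)) = 6705/(12 + 405) = 6705/417 = 6705*(1/417) = 2235/139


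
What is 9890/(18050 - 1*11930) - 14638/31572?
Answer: 68723/59636 ≈ 1.1524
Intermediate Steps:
9890/(18050 - 1*11930) - 14638/31572 = 9890/(18050 - 11930) - 14638*1/31572 = 9890/6120 - 7319/15786 = 9890*(1/6120) - 7319/15786 = 989/612 - 7319/15786 = 68723/59636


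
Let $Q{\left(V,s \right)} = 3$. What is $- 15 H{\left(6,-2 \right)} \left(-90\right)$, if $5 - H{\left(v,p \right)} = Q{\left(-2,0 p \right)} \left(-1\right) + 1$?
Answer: $9450$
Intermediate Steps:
$H{\left(v,p \right)} = 7$ ($H{\left(v,p \right)} = 5 - \left(3 \left(-1\right) + 1\right) = 5 - \left(-3 + 1\right) = 5 - -2 = 5 + 2 = 7$)
$- 15 H{\left(6,-2 \right)} \left(-90\right) = \left(-15\right) 7 \left(-90\right) = \left(-105\right) \left(-90\right) = 9450$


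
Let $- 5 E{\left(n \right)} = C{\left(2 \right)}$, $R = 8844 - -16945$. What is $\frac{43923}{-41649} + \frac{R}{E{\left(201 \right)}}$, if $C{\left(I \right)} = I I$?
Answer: $- \frac{1790201999}{55532} \approx -32237.0$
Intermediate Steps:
$R = 25789$ ($R = 8844 + 16945 = 25789$)
$C{\left(I \right)} = I^{2}$
$E{\left(n \right)} = - \frac{4}{5}$ ($E{\left(n \right)} = - \frac{2^{2}}{5} = \left(- \frac{1}{5}\right) 4 = - \frac{4}{5}$)
$\frac{43923}{-41649} + \frac{R}{E{\left(201 \right)}} = \frac{43923}{-41649} + \frac{25789}{- \frac{4}{5}} = 43923 \left(- \frac{1}{41649}\right) + 25789 \left(- \frac{5}{4}\right) = - \frac{14641}{13883} - \frac{128945}{4} = - \frac{1790201999}{55532}$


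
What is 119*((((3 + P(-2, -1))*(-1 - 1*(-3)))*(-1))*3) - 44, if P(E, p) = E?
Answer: -758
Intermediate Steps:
119*((((3 + P(-2, -1))*(-1 - 1*(-3)))*(-1))*3) - 44 = 119*((((3 - 2)*(-1 - 1*(-3)))*(-1))*3) - 44 = 119*(((1*(-1 + 3))*(-1))*3) - 44 = 119*(((1*2)*(-1))*3) - 44 = 119*((2*(-1))*3) - 44 = 119*(-2*3) - 44 = 119*(-6) - 44 = -714 - 44 = -758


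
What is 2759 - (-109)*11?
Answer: 3958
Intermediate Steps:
2759 - (-109)*11 = 2759 - 1*(-1199) = 2759 + 1199 = 3958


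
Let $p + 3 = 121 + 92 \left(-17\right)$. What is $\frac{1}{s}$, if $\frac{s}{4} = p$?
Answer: $- \frac{1}{5784} \approx -0.00017289$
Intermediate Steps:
$p = -1446$ ($p = -3 + \left(121 + 92 \left(-17\right)\right) = -3 + \left(121 - 1564\right) = -3 - 1443 = -1446$)
$s = -5784$ ($s = 4 \left(-1446\right) = -5784$)
$\frac{1}{s} = \frac{1}{-5784} = - \frac{1}{5784}$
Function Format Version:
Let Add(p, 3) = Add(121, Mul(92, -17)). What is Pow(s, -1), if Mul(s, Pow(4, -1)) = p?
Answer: Rational(-1, 5784) ≈ -0.00017289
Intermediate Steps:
p = -1446 (p = Add(-3, Add(121, Mul(92, -17))) = Add(-3, Add(121, -1564)) = Add(-3, -1443) = -1446)
s = -5784 (s = Mul(4, -1446) = -5784)
Pow(s, -1) = Pow(-5784, -1) = Rational(-1, 5784)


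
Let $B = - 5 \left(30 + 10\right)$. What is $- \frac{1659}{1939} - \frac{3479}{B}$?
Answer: $\frac{916283}{55400} \approx 16.539$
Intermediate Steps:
$B = -200$ ($B = \left(-5\right) 40 = -200$)
$- \frac{1659}{1939} - \frac{3479}{B} = - \frac{1659}{1939} - \frac{3479}{-200} = \left(-1659\right) \frac{1}{1939} - - \frac{3479}{200} = - \frac{237}{277} + \frac{3479}{200} = \frac{916283}{55400}$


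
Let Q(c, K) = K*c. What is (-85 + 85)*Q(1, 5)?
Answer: 0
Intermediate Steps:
(-85 + 85)*Q(1, 5) = (-85 + 85)*(5*1) = 0*5 = 0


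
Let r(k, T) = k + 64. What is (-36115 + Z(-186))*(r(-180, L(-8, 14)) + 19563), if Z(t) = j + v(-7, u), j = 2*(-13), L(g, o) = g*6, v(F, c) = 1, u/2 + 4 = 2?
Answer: -702814580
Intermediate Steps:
u = -4 (u = -8 + 2*2 = -8 + 4 = -4)
L(g, o) = 6*g
j = -26
r(k, T) = 64 + k
Z(t) = -25 (Z(t) = -26 + 1 = -25)
(-36115 + Z(-186))*(r(-180, L(-8, 14)) + 19563) = (-36115 - 25)*((64 - 180) + 19563) = -36140*(-116 + 19563) = -36140*19447 = -702814580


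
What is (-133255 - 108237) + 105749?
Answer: -135743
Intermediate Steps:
(-133255 - 108237) + 105749 = -241492 + 105749 = -135743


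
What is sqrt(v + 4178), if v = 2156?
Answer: sqrt(6334) ≈ 79.586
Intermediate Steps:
sqrt(v + 4178) = sqrt(2156 + 4178) = sqrt(6334)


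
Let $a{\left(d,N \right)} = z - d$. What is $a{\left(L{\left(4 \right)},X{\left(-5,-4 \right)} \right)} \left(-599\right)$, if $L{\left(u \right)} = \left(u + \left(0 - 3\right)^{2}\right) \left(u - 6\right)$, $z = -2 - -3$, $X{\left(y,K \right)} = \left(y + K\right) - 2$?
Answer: $-16173$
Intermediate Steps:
$X{\left(y,K \right)} = -2 + K + y$ ($X{\left(y,K \right)} = \left(K + y\right) - 2 = -2 + K + y$)
$z = 1$ ($z = -2 + 3 = 1$)
$L{\left(u \right)} = \left(-6 + u\right) \left(9 + u\right)$ ($L{\left(u \right)} = \left(u + \left(-3\right)^{2}\right) \left(-6 + u\right) = \left(u + 9\right) \left(-6 + u\right) = \left(9 + u\right) \left(-6 + u\right) = \left(-6 + u\right) \left(9 + u\right)$)
$a{\left(d,N \right)} = 1 - d$
$a{\left(L{\left(4 \right)},X{\left(-5,-4 \right)} \right)} \left(-599\right) = \left(1 - \left(-54 + 4^{2} + 3 \cdot 4\right)\right) \left(-599\right) = \left(1 - \left(-54 + 16 + 12\right)\right) \left(-599\right) = \left(1 - -26\right) \left(-599\right) = \left(1 + 26\right) \left(-599\right) = 27 \left(-599\right) = -16173$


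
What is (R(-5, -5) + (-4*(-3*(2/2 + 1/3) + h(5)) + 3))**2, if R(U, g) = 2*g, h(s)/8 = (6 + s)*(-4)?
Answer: 2007889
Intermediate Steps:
h(s) = -192 - 32*s (h(s) = 8*((6 + s)*(-4)) = 8*(-24 - 4*s) = -192 - 32*s)
(R(-5, -5) + (-4*(-3*(2/2 + 1/3) + h(5)) + 3))**2 = (2*(-5) + (-4*(-3*(2/2 + 1/3) + (-192 - 32*5)) + 3))**2 = (-10 + (-4*(-3*(2*(1/2) + 1*(1/3)) + (-192 - 160)) + 3))**2 = (-10 + (-4*(-3*(1 + 1/3) - 352) + 3))**2 = (-10 + (-4*(-3*4/3 - 352) + 3))**2 = (-10 + (-4*(-4 - 352) + 3))**2 = (-10 + (-4*(-356) + 3))**2 = (-10 + (1424 + 3))**2 = (-10 + 1427)**2 = 1417**2 = 2007889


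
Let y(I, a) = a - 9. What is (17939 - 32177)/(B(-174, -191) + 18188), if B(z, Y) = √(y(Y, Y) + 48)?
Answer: -3596677/4594493 + 791*I*√38/9188986 ≈ -0.78282 + 0.00053064*I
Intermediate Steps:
y(I, a) = -9 + a
B(z, Y) = √(39 + Y) (B(z, Y) = √((-9 + Y) + 48) = √(39 + Y))
(17939 - 32177)/(B(-174, -191) + 18188) = (17939 - 32177)/(√(39 - 191) + 18188) = -14238/(√(-152) + 18188) = -14238/(2*I*√38 + 18188) = -14238/(18188 + 2*I*√38)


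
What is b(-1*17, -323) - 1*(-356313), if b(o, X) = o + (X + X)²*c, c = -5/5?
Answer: -61020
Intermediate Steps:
c = -1 (c = -5*⅕ = -1)
b(o, X) = o - 4*X² (b(o, X) = o + (X + X)²*(-1) = o + (2*X)²*(-1) = o + (4*X²)*(-1) = o - 4*X²)
b(-1*17, -323) - 1*(-356313) = (-1*17 - 4*(-323)²) - 1*(-356313) = (-17 - 4*104329) + 356313 = (-17 - 417316) + 356313 = -417333 + 356313 = -61020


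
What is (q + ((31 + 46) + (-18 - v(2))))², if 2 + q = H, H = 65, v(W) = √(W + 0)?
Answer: (122 - √2)² ≈ 14541.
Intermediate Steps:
v(W) = √W
q = 63 (q = -2 + 65 = 63)
(q + ((31 + 46) + (-18 - v(2))))² = (63 + ((31 + 46) + (-18 - √2)))² = (63 + (77 + (-18 - √2)))² = (63 + (59 - √2))² = (122 - √2)²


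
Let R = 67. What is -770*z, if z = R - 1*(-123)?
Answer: -146300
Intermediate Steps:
z = 190 (z = 67 - 1*(-123) = 67 + 123 = 190)
-770*z = -770*190 = -146300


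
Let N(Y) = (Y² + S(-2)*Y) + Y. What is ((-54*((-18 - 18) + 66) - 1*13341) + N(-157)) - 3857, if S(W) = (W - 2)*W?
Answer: 4418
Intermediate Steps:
S(W) = W*(-2 + W) (S(W) = (-2 + W)*W = W*(-2 + W))
N(Y) = Y² + 9*Y (N(Y) = (Y² + (-2*(-2 - 2))*Y) + Y = (Y² + (-2*(-4))*Y) + Y = (Y² + 8*Y) + Y = Y² + 9*Y)
((-54*((-18 - 18) + 66) - 1*13341) + N(-157)) - 3857 = ((-54*((-18 - 18) + 66) - 1*13341) - 157*(9 - 157)) - 3857 = ((-54*(-36 + 66) - 13341) - 157*(-148)) - 3857 = ((-54*30 - 13341) + 23236) - 3857 = ((-1620 - 13341) + 23236) - 3857 = (-14961 + 23236) - 3857 = 8275 - 3857 = 4418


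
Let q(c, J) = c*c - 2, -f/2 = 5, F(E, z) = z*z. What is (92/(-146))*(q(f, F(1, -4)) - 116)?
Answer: 828/73 ≈ 11.342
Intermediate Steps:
F(E, z) = z²
f = -10 (f = -2*5 = -10)
q(c, J) = -2 + c² (q(c, J) = c² - 2 = -2 + c²)
(92/(-146))*(q(f, F(1, -4)) - 116) = (92/(-146))*((-2 + (-10)²) - 116) = (92*(-1/146))*((-2 + 100) - 116) = -46*(98 - 116)/73 = -46/73*(-18) = 828/73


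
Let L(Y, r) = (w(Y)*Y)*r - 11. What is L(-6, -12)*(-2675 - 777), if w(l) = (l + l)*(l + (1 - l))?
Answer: 3020500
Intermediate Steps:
w(l) = 2*l (w(l) = (2*l)*1 = 2*l)
L(Y, r) = -11 + 2*r*Y² (L(Y, r) = ((2*Y)*Y)*r - 11 = (2*Y²)*r - 11 = 2*r*Y² - 11 = -11 + 2*r*Y²)
L(-6, -12)*(-2675 - 777) = (-11 + 2*(-12)*(-6)²)*(-2675 - 777) = (-11 + 2*(-12)*36)*(-3452) = (-11 - 864)*(-3452) = -875*(-3452) = 3020500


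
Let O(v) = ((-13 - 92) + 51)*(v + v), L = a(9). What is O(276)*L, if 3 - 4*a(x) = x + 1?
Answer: 52164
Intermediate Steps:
a(x) = 1/2 - x/4 (a(x) = 3/4 - (x + 1)/4 = 3/4 - (1 + x)/4 = 3/4 + (-1/4 - x/4) = 1/2 - x/4)
L = -7/4 (L = 1/2 - 1/4*9 = 1/2 - 9/4 = -7/4 ≈ -1.7500)
O(v) = -108*v (O(v) = (-105 + 51)*(2*v) = -108*v)
O(276)*L = -108*276*(-7/4) = -29808*(-7/4) = 52164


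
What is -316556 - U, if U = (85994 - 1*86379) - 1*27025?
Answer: -289146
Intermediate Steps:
U = -27410 (U = (85994 - 86379) - 27025 = -385 - 27025 = -27410)
-316556 - U = -316556 - 1*(-27410) = -316556 + 27410 = -289146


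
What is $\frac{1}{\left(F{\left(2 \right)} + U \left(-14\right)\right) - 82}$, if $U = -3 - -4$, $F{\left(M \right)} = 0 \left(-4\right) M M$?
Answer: $- \frac{1}{96} \approx -0.010417$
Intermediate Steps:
$F{\left(M \right)} = 0$ ($F{\left(M \right)} = 0 M^{2} = 0$)
$U = 1$ ($U = -3 + 4 = 1$)
$\frac{1}{\left(F{\left(2 \right)} + U \left(-14\right)\right) - 82} = \frac{1}{\left(0 + 1 \left(-14\right)\right) - 82} = \frac{1}{\left(0 - 14\right) - 82} = \frac{1}{-14 - 82} = \frac{1}{-96} = - \frac{1}{96}$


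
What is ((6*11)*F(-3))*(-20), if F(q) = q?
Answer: 3960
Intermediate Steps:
((6*11)*F(-3))*(-20) = ((6*11)*(-3))*(-20) = (66*(-3))*(-20) = -198*(-20) = 3960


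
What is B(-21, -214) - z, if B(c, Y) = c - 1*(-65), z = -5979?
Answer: 6023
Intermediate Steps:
B(c, Y) = 65 + c (B(c, Y) = c + 65 = 65 + c)
B(-21, -214) - z = (65 - 21) - 1*(-5979) = 44 + 5979 = 6023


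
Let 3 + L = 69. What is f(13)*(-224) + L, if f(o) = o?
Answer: -2846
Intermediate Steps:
L = 66 (L = -3 + 69 = 66)
f(13)*(-224) + L = 13*(-224) + 66 = -2912 + 66 = -2846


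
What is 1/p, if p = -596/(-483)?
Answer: 483/596 ≈ 0.81040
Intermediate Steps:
p = 596/483 (p = -596*(-1/483) = 596/483 ≈ 1.2340)
1/p = 1/(596/483) = 483/596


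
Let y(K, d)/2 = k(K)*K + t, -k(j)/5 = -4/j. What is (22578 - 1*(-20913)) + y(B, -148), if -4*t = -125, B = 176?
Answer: 87187/2 ≈ 43594.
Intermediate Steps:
k(j) = 20/j (k(j) = -(-20)/j = 20/j)
t = 125/4 (t = -1/4*(-125) = 125/4 ≈ 31.250)
y(K, d) = 205/2 (y(K, d) = 2*((20/K)*K + 125/4) = 2*(20 + 125/4) = 2*(205/4) = 205/2)
(22578 - 1*(-20913)) + y(B, -148) = (22578 - 1*(-20913)) + 205/2 = (22578 + 20913) + 205/2 = 43491 + 205/2 = 87187/2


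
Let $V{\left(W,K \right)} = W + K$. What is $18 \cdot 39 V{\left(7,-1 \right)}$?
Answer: $4212$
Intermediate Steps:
$V{\left(W,K \right)} = K + W$
$18 \cdot 39 V{\left(7,-1 \right)} = 18 \cdot 39 \left(-1 + 7\right) = 702 \cdot 6 = 4212$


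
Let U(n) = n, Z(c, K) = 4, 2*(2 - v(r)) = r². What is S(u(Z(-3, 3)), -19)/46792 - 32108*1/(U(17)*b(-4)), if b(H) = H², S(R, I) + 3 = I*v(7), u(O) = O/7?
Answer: -187785259/1590928 ≈ -118.04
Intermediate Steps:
v(r) = 2 - r²/2
u(O) = O/7 (u(O) = O*(⅐) = O/7)
S(R, I) = -3 - 45*I/2 (S(R, I) = -3 + I*(2 - ½*7²) = -3 + I*(2 - ½*49) = -3 + I*(2 - 49/2) = -3 + I*(-45/2) = -3 - 45*I/2)
S(u(Z(-3, 3)), -19)/46792 - 32108*1/(U(17)*b(-4)) = (-3 - 45/2*(-19))/46792 - 32108/((-4)²*17) = (-3 + 855/2)*(1/46792) - 32108/(16*17) = (849/2)*(1/46792) - 32108/272 = 849/93584 - 32108*1/272 = 849/93584 - 8027/68 = -187785259/1590928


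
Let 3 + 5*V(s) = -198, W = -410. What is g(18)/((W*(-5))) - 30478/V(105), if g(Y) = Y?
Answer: 156201559/206025 ≈ 758.17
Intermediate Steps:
V(s) = -201/5 (V(s) = -⅗ + (⅕)*(-198) = -⅗ - 198/5 = -201/5)
g(18)/((W*(-5))) - 30478/V(105) = 18/((-410*(-5))) - 30478/(-201/5) = 18/2050 - 30478*(-5/201) = 18*(1/2050) + 152390/201 = 9/1025 + 152390/201 = 156201559/206025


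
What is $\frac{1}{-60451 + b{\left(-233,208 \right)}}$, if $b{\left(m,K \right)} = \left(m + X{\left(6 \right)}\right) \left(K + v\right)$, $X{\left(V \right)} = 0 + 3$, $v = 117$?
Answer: $- \frac{1}{135201} \approx -7.3964 \cdot 10^{-6}$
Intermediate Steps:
$X{\left(V \right)} = 3$
$b{\left(m,K \right)} = \left(3 + m\right) \left(117 + K\right)$ ($b{\left(m,K \right)} = \left(m + 3\right) \left(K + 117\right) = \left(3 + m\right) \left(117 + K\right)$)
$\frac{1}{-60451 + b{\left(-233,208 \right)}} = \frac{1}{-60451 + \left(351 + 3 \cdot 208 + 117 \left(-233\right) + 208 \left(-233\right)\right)} = \frac{1}{-60451 + \left(351 + 624 - 27261 - 48464\right)} = \frac{1}{-60451 - 74750} = \frac{1}{-135201} = - \frac{1}{135201}$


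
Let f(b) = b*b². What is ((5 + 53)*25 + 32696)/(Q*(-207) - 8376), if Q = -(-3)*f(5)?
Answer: -11382/28667 ≈ -0.39704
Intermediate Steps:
f(b) = b³
Q = 375 (Q = -(-3)*5³ = -(-3)*125 = -1*(-375) = 375)
((5 + 53)*25 + 32696)/(Q*(-207) - 8376) = ((5 + 53)*25 + 32696)/(375*(-207) - 8376) = (58*25 + 32696)/(-77625 - 8376) = (1450 + 32696)/(-86001) = 34146*(-1/86001) = -11382/28667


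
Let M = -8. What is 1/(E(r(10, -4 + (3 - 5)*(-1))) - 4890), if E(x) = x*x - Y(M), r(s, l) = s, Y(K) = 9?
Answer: -1/4799 ≈ -0.00020838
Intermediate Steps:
E(x) = -9 + x² (E(x) = x*x - 1*9 = x² - 9 = -9 + x²)
1/(E(r(10, -4 + (3 - 5)*(-1))) - 4890) = 1/((-9 + 10²) - 4890) = 1/((-9 + 100) - 4890) = 1/(91 - 4890) = 1/(-4799) = -1/4799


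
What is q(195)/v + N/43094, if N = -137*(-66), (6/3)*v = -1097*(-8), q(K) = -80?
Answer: 4528597/23637059 ≈ 0.19159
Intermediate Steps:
v = 4388 (v = (-1097*(-8))/2 = (1/2)*8776 = 4388)
N = 9042
q(195)/v + N/43094 = -80/4388 + 9042/43094 = -80*1/4388 + 9042*(1/43094) = -20/1097 + 4521/21547 = 4528597/23637059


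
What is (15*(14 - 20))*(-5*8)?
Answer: 3600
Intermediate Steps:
(15*(14 - 20))*(-5*8) = (15*(-6))*(-40) = -90*(-40) = 3600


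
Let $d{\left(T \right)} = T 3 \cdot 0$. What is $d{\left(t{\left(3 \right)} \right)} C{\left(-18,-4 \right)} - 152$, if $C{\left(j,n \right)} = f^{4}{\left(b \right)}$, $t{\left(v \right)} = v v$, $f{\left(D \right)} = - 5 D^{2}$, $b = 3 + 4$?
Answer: $-152$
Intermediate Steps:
$b = 7$
$t{\left(v \right)} = v^{2}$
$d{\left(T \right)} = 0$ ($d{\left(T \right)} = 3 T 0 = 0$)
$C{\left(j,n \right)} = 3603000625$ ($C{\left(j,n \right)} = \left(- 5 \cdot 7^{2}\right)^{4} = \left(\left(-5\right) 49\right)^{4} = \left(-245\right)^{4} = 3603000625$)
$d{\left(t{\left(3 \right)} \right)} C{\left(-18,-4 \right)} - 152 = 0 \cdot 3603000625 - 152 = 0 - 152 = -152$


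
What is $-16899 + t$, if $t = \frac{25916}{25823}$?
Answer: $- \frac{14076031}{833} \approx -16898.0$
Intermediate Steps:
$t = \frac{836}{833}$ ($t = 25916 \cdot \frac{1}{25823} = \frac{836}{833} \approx 1.0036$)
$-16899 + t = -16899 + \frac{836}{833} = - \frac{14076031}{833}$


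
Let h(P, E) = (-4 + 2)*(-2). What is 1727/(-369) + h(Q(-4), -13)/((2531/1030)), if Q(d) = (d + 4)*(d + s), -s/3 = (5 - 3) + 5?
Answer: -2850757/933939 ≈ -3.0524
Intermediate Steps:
s = -21 (s = -3*((5 - 3) + 5) = -3*(2 + 5) = -3*7 = -21)
Q(d) = (-21 + d)*(4 + d) (Q(d) = (d + 4)*(d - 21) = (4 + d)*(-21 + d) = (-21 + d)*(4 + d))
h(P, E) = 4 (h(P, E) = -2*(-2) = 4)
1727/(-369) + h(Q(-4), -13)/((2531/1030)) = 1727/(-369) + 4/((2531/1030)) = 1727*(-1/369) + 4/((2531*(1/1030))) = -1727/369 + 4/(2531/1030) = -1727/369 + 4*(1030/2531) = -1727/369 + 4120/2531 = -2850757/933939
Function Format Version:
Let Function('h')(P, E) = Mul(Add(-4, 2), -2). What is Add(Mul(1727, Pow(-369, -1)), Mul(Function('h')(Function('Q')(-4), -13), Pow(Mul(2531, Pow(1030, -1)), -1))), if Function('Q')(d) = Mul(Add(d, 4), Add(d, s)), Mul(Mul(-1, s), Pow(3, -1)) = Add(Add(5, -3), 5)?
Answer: Rational(-2850757, 933939) ≈ -3.0524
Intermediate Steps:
s = -21 (s = Mul(-3, Add(Add(5, -3), 5)) = Mul(-3, Add(2, 5)) = Mul(-3, 7) = -21)
Function('Q')(d) = Mul(Add(-21, d), Add(4, d)) (Function('Q')(d) = Mul(Add(d, 4), Add(d, -21)) = Mul(Add(4, d), Add(-21, d)) = Mul(Add(-21, d), Add(4, d)))
Function('h')(P, E) = 4 (Function('h')(P, E) = Mul(-2, -2) = 4)
Add(Mul(1727, Pow(-369, -1)), Mul(Function('h')(Function('Q')(-4), -13), Pow(Mul(2531, Pow(1030, -1)), -1))) = Add(Mul(1727, Pow(-369, -1)), Mul(4, Pow(Mul(2531, Pow(1030, -1)), -1))) = Add(Mul(1727, Rational(-1, 369)), Mul(4, Pow(Mul(2531, Rational(1, 1030)), -1))) = Add(Rational(-1727, 369), Mul(4, Pow(Rational(2531, 1030), -1))) = Add(Rational(-1727, 369), Mul(4, Rational(1030, 2531))) = Add(Rational(-1727, 369), Rational(4120, 2531)) = Rational(-2850757, 933939)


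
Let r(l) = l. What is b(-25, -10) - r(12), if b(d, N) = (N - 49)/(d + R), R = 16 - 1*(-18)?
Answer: -167/9 ≈ -18.556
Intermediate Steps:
R = 34 (R = 16 + 18 = 34)
b(d, N) = (-49 + N)/(34 + d) (b(d, N) = (N - 49)/(d + 34) = (-49 + N)/(34 + d))
b(-25, -10) - r(12) = (-49 - 10)/(34 - 25) - 1*12 = -59/9 - 12 = -167/9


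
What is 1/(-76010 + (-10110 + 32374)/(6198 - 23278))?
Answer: -2135/162284133 ≈ -1.3156e-5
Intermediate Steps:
1/(-76010 + (-10110 + 32374)/(6198 - 23278)) = 1/(-76010 + 22264/(-17080)) = 1/(-76010 + 22264*(-1/17080)) = 1/(-76010 - 2783/2135) = 1/(-162284133/2135) = -2135/162284133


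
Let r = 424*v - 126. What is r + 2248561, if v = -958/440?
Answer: 123613151/55 ≈ 2.2475e+6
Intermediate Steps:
v = -479/220 (v = -958*1/440 = -479/220 ≈ -2.1773)
r = -57704/55 (r = 424*(-479/220) - 126 = -50774/55 - 126 = -57704/55 ≈ -1049.2)
r + 2248561 = -57704/55 + 2248561 = 123613151/55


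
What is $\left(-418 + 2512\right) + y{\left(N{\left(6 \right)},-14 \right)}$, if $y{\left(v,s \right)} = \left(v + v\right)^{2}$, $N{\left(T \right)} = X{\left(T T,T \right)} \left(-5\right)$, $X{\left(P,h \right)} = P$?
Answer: $131694$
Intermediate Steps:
$N{\left(T \right)} = - 5 T^{2}$ ($N{\left(T \right)} = T T \left(-5\right) = T^{2} \left(-5\right) = - 5 T^{2}$)
$y{\left(v,s \right)} = 4 v^{2}$ ($y{\left(v,s \right)} = \left(2 v\right)^{2} = 4 v^{2}$)
$\left(-418 + 2512\right) + y{\left(N{\left(6 \right)},-14 \right)} = \left(-418 + 2512\right) + 4 \left(- 5 \cdot 6^{2}\right)^{2} = 2094 + 4 \left(\left(-5\right) 36\right)^{2} = 2094 + 4 \left(-180\right)^{2} = 2094 + 4 \cdot 32400 = 2094 + 129600 = 131694$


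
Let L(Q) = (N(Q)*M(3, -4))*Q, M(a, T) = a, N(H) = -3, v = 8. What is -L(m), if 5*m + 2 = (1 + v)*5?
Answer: 387/5 ≈ 77.400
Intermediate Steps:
m = 43/5 (m = -2/5 + ((1 + 8)*5)/5 = -2/5 + (9*5)/5 = -2/5 + (1/5)*45 = -2/5 + 9 = 43/5 ≈ 8.6000)
L(Q) = -9*Q (L(Q) = (-3*3)*Q = -9*Q)
-L(m) = -(-9)*43/5 = -1*(-387/5) = 387/5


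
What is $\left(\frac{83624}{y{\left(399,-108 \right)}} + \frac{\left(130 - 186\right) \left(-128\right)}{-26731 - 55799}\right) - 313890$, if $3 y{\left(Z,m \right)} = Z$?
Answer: $- \frac{245607850766}{784035} \approx -3.1326 \cdot 10^{5}$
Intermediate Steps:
$y{\left(Z,m \right)} = \frac{Z}{3}$
$\left(\frac{83624}{y{\left(399,-108 \right)}} + \frac{\left(130 - 186\right) \left(-128\right)}{-26731 - 55799}\right) - 313890 = \left(\frac{83624}{\frac{1}{3} \cdot 399} + \frac{\left(130 - 186\right) \left(-128\right)}{-26731 - 55799}\right) - 313890 = \left(\frac{83624}{133} + \frac{\left(-56\right) \left(-128\right)}{-26731 - 55799}\right) - 313890 = \left(83624 \cdot \frac{1}{133} + \frac{7168}{-82530}\right) - 313890 = \left(\frac{83624}{133} + 7168 \left(- \frac{1}{82530}\right)\right) - 313890 = \left(\frac{83624}{133} - \frac{512}{5895}\right) - 313890 = \frac{492895384}{784035} - 313890 = - \frac{245607850766}{784035}$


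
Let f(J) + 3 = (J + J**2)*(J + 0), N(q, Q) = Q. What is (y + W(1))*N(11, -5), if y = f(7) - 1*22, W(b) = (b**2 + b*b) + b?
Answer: -1850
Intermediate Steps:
W(b) = b + 2*b**2 (W(b) = (b**2 + b**2) + b = 2*b**2 + b = b + 2*b**2)
f(J) = -3 + J*(J + J**2) (f(J) = -3 + (J + J**2)*(J + 0) = -3 + (J + J**2)*J = -3 + J*(J + J**2))
y = 367 (y = (-3 + 7**2 + 7**3) - 1*22 = (-3 + 49 + 343) - 22 = 389 - 22 = 367)
(y + W(1))*N(11, -5) = (367 + 1*(1 + 2*1))*(-5) = (367 + 1*(1 + 2))*(-5) = (367 + 1*3)*(-5) = (367 + 3)*(-5) = 370*(-5) = -1850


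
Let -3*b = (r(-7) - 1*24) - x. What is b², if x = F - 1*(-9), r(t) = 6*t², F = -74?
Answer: 112225/9 ≈ 12469.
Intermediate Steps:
x = -65 (x = -74 - 1*(-9) = -74 + 9 = -65)
b = -335/3 (b = -((6*(-7)² - 1*24) - 1*(-65))/3 = -((6*49 - 24) + 65)/3 = -((294 - 24) + 65)/3 = -(270 + 65)/3 = -⅓*335 = -335/3 ≈ -111.67)
b² = (-335/3)² = 112225/9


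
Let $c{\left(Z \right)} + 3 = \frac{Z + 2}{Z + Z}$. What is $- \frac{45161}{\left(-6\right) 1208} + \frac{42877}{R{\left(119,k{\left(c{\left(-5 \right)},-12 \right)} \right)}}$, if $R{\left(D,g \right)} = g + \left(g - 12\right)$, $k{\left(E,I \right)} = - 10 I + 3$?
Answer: $\frac{53556695}{282672} \approx 189.47$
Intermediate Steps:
$c{\left(Z \right)} = -3 + \frac{2 + Z}{2 Z}$ ($c{\left(Z \right)} = -3 + \frac{Z + 2}{Z + Z} = -3 + \frac{2 + Z}{2 Z}$)
$k{\left(E,I \right)} = 3 - 10 I$
$R{\left(D,g \right)} = -12 + 2 g$ ($R{\left(D,g \right)} = g + \left(-12 + g\right) = -12 + 2 g$)
$- \frac{45161}{\left(-6\right) 1208} + \frac{42877}{R{\left(119,k{\left(c{\left(-5 \right)},-12 \right)} \right)}} = - \frac{45161}{\left(-6\right) 1208} + \frac{42877}{-12 + 2 \left(3 - -120\right)} = - \frac{45161}{-7248} + \frac{42877}{-12 + 2 \left(3 + 120\right)} = \left(-45161\right) \left(- \frac{1}{7248}\right) + \frac{42877}{-12 + 2 \cdot 123} = \frac{45161}{7248} + \frac{42877}{-12 + 246} = \frac{45161}{7248} + \frac{42877}{234} = \frac{53556695}{282672}$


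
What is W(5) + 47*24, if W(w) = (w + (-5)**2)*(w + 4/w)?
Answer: 1302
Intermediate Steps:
W(w) = (25 + w)*(w + 4/w) (W(w) = (w + 25)*(w + 4/w) = (25 + w)*(w + 4/w))
W(5) + 47*24 = (4 + 5**2 + 25*5 + 100/5) + 47*24 = (4 + 25 + 125 + 100*(1/5)) + 1128 = (4 + 25 + 125 + 20) + 1128 = 174 + 1128 = 1302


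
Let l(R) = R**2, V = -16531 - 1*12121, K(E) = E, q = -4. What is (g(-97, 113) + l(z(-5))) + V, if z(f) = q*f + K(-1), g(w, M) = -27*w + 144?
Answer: -25528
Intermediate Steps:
g(w, M) = 144 - 27*w
V = -28652 (V = -16531 - 12121 = -28652)
z(f) = -1 - 4*f (z(f) = -4*f - 1 = -1 - 4*f)
(g(-97, 113) + l(z(-5))) + V = ((144 - 27*(-97)) + (-1 - 4*(-5))**2) - 28652 = ((144 + 2619) + (-1 + 20)**2) - 28652 = (2763 + 19**2) - 28652 = (2763 + 361) - 28652 = 3124 - 28652 = -25528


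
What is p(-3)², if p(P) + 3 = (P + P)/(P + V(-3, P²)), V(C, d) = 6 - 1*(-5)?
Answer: 225/16 ≈ 14.063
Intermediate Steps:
V(C, d) = 11 (V(C, d) = 6 + 5 = 11)
p(P) = -3 + 2*P/(11 + P) (p(P) = -3 + (P + P)/(P + 11) = -3 + (2*P)/(11 + P) = -3 + 2*P/(11 + P))
p(-3)² = ((-33 - 1*(-3))/(11 - 3))² = ((-33 + 3)/8)² = ((⅛)*(-30))² = (-15/4)² = 225/16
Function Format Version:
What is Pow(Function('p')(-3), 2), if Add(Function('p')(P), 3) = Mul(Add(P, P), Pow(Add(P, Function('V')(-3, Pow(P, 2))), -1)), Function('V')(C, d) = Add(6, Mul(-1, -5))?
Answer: Rational(225, 16) ≈ 14.063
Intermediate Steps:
Function('V')(C, d) = 11 (Function('V')(C, d) = Add(6, 5) = 11)
Function('p')(P) = Add(-3, Mul(2, P, Pow(Add(11, P), -1))) (Function('p')(P) = Add(-3, Mul(Add(P, P), Pow(Add(P, 11), -1))) = Add(-3, Mul(Mul(2, P), Pow(Add(11, P), -1))) = Add(-3, Mul(2, P, Pow(Add(11, P), -1))))
Pow(Function('p')(-3), 2) = Pow(Mul(Pow(Add(11, -3), -1), Add(-33, Mul(-1, -3))), 2) = Pow(Mul(Pow(8, -1), Add(-33, 3)), 2) = Pow(Mul(Rational(1, 8), -30), 2) = Pow(Rational(-15, 4), 2) = Rational(225, 16)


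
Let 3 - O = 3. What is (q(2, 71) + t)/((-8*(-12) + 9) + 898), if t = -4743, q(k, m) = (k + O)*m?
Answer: -4601/1003 ≈ -4.5872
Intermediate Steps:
O = 0 (O = 3 - 1*3 = 3 - 3 = 0)
q(k, m) = k*m (q(k, m) = (k + 0)*m = k*m)
(q(2, 71) + t)/((-8*(-12) + 9) + 898) = (2*71 - 4743)/((-8*(-12) + 9) + 898) = (142 - 4743)/((96 + 9) + 898) = -4601/(105 + 898) = -4601/1003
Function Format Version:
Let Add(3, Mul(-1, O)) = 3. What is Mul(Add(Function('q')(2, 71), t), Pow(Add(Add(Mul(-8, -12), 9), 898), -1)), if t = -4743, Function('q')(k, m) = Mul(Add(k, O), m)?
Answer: Rational(-4601, 1003) ≈ -4.5872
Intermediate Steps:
O = 0 (O = Add(3, Mul(-1, 3)) = Add(3, -3) = 0)
Function('q')(k, m) = Mul(k, m) (Function('q')(k, m) = Mul(Add(k, 0), m) = Mul(k, m))
Mul(Add(Function('q')(2, 71), t), Pow(Add(Add(Mul(-8, -12), 9), 898), -1)) = Mul(Add(Mul(2, 71), -4743), Pow(Add(Add(Mul(-8, -12), 9), 898), -1)) = Mul(Add(142, -4743), Pow(Add(Add(96, 9), 898), -1)) = Mul(-4601, Pow(Add(105, 898), -1)) = Mul(-4601, Pow(1003, -1)) = Mul(-4601, Rational(1, 1003)) = Rational(-4601, 1003)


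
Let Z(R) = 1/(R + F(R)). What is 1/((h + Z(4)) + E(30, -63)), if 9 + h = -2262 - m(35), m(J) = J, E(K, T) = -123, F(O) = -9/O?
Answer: -7/16999 ≈ -0.00041179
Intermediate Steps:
h = -2306 (h = -9 + (-2262 - 1*35) = -9 + (-2262 - 35) = -9 - 2297 = -2306)
Z(R) = 1/(R - 9/R)
1/((h + Z(4)) + E(30, -63)) = 1/((-2306 + 4/(-9 + 4²)) - 123) = 1/((-2306 + 4/(-9 + 16)) - 123) = 1/((-2306 + 4/7) - 123) = 1/(-16138/7 - 123) = 1/(-16999/7) = -7/16999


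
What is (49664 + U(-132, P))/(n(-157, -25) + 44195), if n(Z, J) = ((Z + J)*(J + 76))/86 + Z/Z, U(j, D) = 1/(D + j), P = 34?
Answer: 69761351/61929042 ≈ 1.1265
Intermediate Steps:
n(Z, J) = 1 + (76 + J)*(J + Z)/86 (n(Z, J) = ((J + Z)*(76 + J))*(1/86) + 1 = ((76 + J)*(J + Z))*(1/86) + 1 = (76 + J)*(J + Z)/86 + 1 = 1 + (76 + J)*(J + Z)/86)
(49664 + U(-132, P))/(n(-157, -25) + 44195) = (49664 + 1/(34 - 132))/((1 + (1/86)*(-25)² + (38/43)*(-25) + (38/43)*(-157) + (1/86)*(-25)*(-157)) + 44195) = (49664 + 1/(-98))/((1 + (1/86)*625 - 950/43 - 5966/43 + 3925/86) + 44195) = (49664 - 1/98)/((1 + 625/86 - 950/43 - 5966/43 + 3925/86) + 44195) = 4867071/(98*(-4598/43 + 44195)) = 4867071/(98*(1895787/43)) = (4867071/98)*(43/1895787) = 69761351/61929042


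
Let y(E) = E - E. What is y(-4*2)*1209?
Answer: 0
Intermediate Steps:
y(E) = 0
y(-4*2)*1209 = 0*1209 = 0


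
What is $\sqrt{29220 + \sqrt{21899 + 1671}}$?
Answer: $\sqrt{29220 + \sqrt{23570}} \approx 171.39$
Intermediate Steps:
$\sqrt{29220 + \sqrt{21899 + 1671}} = \sqrt{29220 + \sqrt{23570}}$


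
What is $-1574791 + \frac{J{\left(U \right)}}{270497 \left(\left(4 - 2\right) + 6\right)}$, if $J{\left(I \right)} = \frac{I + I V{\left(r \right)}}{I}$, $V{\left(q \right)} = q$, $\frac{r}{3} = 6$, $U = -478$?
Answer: $- \frac{3407809928997}{2163976} \approx -1.5748 \cdot 10^{6}$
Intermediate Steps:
$r = 18$ ($r = 3 \cdot 6 = 18$)
$J{\left(I \right)} = 19$ ($J{\left(I \right)} = \frac{I + I 18}{I} = \frac{I + 18 I}{I} = \frac{19 I}{I} = 19$)
$-1574791 + \frac{J{\left(U \right)}}{270497 \left(\left(4 - 2\right) + 6\right)} = -1574791 + \frac{19}{270497 \left(\left(4 - 2\right) + 6\right)} = -1574791 + \frac{19}{270497 \left(2 + 6\right)} = -1574791 + \frac{19}{270497 \cdot 8} = -1574791 + \frac{19}{2163976} = - \frac{3407809928997}{2163976}$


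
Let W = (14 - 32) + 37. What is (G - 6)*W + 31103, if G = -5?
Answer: 30894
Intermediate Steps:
W = 19 (W = -18 + 37 = 19)
(G - 6)*W + 31103 = (-5 - 6)*19 + 31103 = -11*19 + 31103 = -209 + 31103 = 30894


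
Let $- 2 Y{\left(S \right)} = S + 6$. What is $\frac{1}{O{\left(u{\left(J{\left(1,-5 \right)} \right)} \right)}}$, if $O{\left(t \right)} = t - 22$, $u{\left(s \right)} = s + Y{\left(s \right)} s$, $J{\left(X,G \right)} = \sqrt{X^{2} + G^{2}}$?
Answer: $- \frac{35}{1121} + \frac{2 \sqrt{26}}{1121} \approx -0.022125$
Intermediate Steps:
$Y{\left(S \right)} = -3 - \frac{S}{2}$ ($Y{\left(S \right)} = - \frac{S + 6}{2} = - \frac{6 + S}{2} = -3 - \frac{S}{2}$)
$J{\left(X,G \right)} = \sqrt{G^{2} + X^{2}}$
$u{\left(s \right)} = s + s \left(-3 - \frac{s}{2}\right)$ ($u{\left(s \right)} = s + \left(-3 - \frac{s}{2}\right) s = s + s \left(-3 - \frac{s}{2}\right)$)
$O{\left(t \right)} = -22 + t$
$\frac{1}{O{\left(u{\left(J{\left(1,-5 \right)} \right)} \right)}} = \frac{1}{-22 - \frac{\sqrt{\left(-5\right)^{2} + 1^{2}} \left(4 + \sqrt{\left(-5\right)^{2} + 1^{2}}\right)}{2}} = \frac{1}{-22 - \frac{\sqrt{25 + 1} \left(4 + \sqrt{25 + 1}\right)}{2}} = \frac{1}{-22 - \frac{\sqrt{26} \left(4 + \sqrt{26}\right)}{2}}$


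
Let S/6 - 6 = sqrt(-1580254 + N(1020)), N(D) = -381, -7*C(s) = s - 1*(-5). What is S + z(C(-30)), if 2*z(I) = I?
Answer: 529/14 + 6*I*sqrt(1580635) ≈ 37.786 + 7543.4*I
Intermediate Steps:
C(s) = -5/7 - s/7 (C(s) = -(s - 1*(-5))/7 = -(s + 5)/7 = -(5 + s)/7 = -5/7 - s/7)
z(I) = I/2
S = 36 + 6*I*sqrt(1580635) (S = 36 + 6*sqrt(-1580254 - 381) = 36 + 6*sqrt(-1580635) = 36 + 6*(I*sqrt(1580635)) = 36 + 6*I*sqrt(1580635) ≈ 36.0 + 7543.4*I)
S + z(C(-30)) = (36 + 6*I*sqrt(1580635)) + (-5/7 - 1/7*(-30))/2 = (36 + 6*I*sqrt(1580635)) + (-5/7 + 30/7)/2 = (36 + 6*I*sqrt(1580635)) + (1/2)*(25/7) = (36 + 6*I*sqrt(1580635)) + 25/14 = 529/14 + 6*I*sqrt(1580635)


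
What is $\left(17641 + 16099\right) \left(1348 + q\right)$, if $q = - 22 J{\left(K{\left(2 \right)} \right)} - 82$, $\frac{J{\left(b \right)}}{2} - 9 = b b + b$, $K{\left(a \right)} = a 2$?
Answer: $-337400$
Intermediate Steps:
$K{\left(a \right)} = 2 a$
$J{\left(b \right)} = 18 + 2 b + 2 b^{2}$ ($J{\left(b \right)} = 18 + 2 \left(b b + b\right) = 18 + 2 \left(b^{2} + b\right) = 18 + 2 \left(b + b^{2}\right) = 18 + \left(2 b + 2 b^{2}\right) = 18 + 2 b + 2 b^{2}$)
$q = -1358$ ($q = - 22 \left(18 + 2 \cdot 2 \cdot 2 + 2 \left(2 \cdot 2\right)^{2}\right) - 82 = - 22 \left(18 + 2 \cdot 4 + 2 \cdot 4^{2}\right) - 82 = - 22 \left(18 + 8 + 2 \cdot 16\right) - 82 = - 22 \left(18 + 8 + 32\right) - 82 = \left(-22\right) 58 - 82 = -1276 - 82 = -1358$)
$\left(17641 + 16099\right) \left(1348 + q\right) = \left(17641 + 16099\right) \left(1348 - 1358\right) = 33740 \left(-10\right) = -337400$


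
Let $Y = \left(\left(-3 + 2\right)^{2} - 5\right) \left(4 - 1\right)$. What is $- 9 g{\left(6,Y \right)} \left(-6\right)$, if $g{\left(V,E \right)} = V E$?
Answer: $-3888$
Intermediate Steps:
$Y = -12$ ($Y = \left(\left(-1\right)^{2} - 5\right) 3 = \left(1 - 5\right) 3 = \left(-4\right) 3 = -12$)
$g{\left(V,E \right)} = E V$
$- 9 g{\left(6,Y \right)} \left(-6\right) = - 9 \left(\left(-12\right) 6\right) \left(-6\right) = \left(-9\right) \left(-72\right) \left(-6\right) = 648 \left(-6\right) = -3888$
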